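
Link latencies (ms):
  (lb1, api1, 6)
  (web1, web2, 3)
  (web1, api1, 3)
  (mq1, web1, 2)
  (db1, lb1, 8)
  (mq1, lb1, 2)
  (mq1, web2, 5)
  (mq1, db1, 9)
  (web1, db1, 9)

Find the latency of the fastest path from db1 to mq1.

9

Checking several routes:
db1 - lb1 - mq1: 8 + 2 = 10
db1 - web1 - web2 - mq1: 9 + 3 + 5 = 17
db1 - web1 - mq1: 9 + 2 = 11
db1 - mq1: 9
The minimum is 9 ms.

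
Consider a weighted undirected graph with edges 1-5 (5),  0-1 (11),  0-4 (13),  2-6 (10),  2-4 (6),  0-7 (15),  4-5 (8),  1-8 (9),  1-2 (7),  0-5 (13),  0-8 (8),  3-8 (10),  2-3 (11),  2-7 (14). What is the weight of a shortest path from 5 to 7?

26

Comparing a few candidate routes:
5 - 4 - 2 - 7: 8 + 6 + 14 = 28
5 - 1 - 2 - 7: 5 + 7 + 14 = 26
5 - 0 - 7: 13 + 15 = 28
5 - 1 - 0 - 7: 5 + 11 + 15 = 31
Best route has total 26.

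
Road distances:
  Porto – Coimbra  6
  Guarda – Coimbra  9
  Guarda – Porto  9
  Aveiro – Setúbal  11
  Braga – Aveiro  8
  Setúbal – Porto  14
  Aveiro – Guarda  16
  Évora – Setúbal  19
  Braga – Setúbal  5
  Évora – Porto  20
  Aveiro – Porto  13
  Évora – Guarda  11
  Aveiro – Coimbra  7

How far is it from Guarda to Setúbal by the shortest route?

A few of the Guarda→Setúbal routes:
Guarda-Coimbra-Porto-Setúbal: 9 + 6 + 14 = 29
Guarda-Coimbra-Aveiro-Setúbal: 9 + 7 + 11 = 27
Guarda-Porto-Setúbal: 9 + 14 = 23
Guarda-Aveiro-Setúbal: 16 + 11 = 27
The minimum is 23.

23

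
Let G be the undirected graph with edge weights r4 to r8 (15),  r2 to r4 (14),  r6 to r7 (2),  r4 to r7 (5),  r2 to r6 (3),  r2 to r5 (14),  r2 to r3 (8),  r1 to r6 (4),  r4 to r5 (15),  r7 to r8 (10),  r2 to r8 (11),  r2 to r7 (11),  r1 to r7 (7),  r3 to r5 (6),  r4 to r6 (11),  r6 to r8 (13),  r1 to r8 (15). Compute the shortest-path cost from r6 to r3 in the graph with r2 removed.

A few of the r6→r3 routes:
r6 → r4 → r5 → r3: 11 + 15 + 6 = 32
r6 → r7 → r4 → r5 → r3: 2 + 5 + 15 + 6 = 28
r6 → r7 → r8 → r4 → r5 → r3: 2 + 10 + 15 + 15 + 6 = 48
r6 → r8 → r7 → r4 → r5 → r3: 13 + 10 + 5 + 15 + 6 = 49
r6 → r1 → r7 → r4 → r5 → r3: 4 + 7 + 5 + 15 + 6 = 37
Best route has total 28.

28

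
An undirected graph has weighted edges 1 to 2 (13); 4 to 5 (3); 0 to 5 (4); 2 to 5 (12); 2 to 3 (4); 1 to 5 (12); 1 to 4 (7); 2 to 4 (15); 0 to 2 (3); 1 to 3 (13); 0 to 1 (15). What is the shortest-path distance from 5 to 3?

11

Checking several routes:
5 → 4 → 2 → 3: 3 + 15 + 4 = 22
5 → 4 → 1 → 3: 3 + 7 + 13 = 23
5 → 0 → 2 → 3: 4 + 3 + 4 = 11
5 → 2 → 3: 12 + 4 = 16
Best route has total 11.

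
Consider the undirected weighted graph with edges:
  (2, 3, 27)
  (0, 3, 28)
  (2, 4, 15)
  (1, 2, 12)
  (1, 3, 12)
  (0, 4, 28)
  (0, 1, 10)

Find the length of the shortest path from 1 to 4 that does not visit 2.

38

Candidate routes:
1 - 3 - 0 - 4: 12 + 28 + 28 = 68
1 - 0 - 4: 10 + 28 = 38
The minimum is 38.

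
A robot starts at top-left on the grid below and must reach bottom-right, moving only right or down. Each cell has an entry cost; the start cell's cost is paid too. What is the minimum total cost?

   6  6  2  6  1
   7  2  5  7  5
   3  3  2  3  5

Best path: (0,0) → (0,1) → (1,1) → (2,1) → (2,2) → (2,3) → (2,4)
Cost: 6 + 6 + 2 + 3 + 2 + 3 + 5 = 27

27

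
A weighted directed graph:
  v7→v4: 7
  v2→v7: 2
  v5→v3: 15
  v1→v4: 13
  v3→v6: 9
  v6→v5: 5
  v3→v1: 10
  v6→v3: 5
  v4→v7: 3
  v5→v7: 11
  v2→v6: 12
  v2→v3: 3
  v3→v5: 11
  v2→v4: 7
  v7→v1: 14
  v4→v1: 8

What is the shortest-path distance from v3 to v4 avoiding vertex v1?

29

Candidate routes:
v3 → v5 → v7 → v4: 11 + 11 + 7 = 29
v3 → v6 → v5 → v7 → v4: 9 + 5 + 11 + 7 = 32
Shortest: 29.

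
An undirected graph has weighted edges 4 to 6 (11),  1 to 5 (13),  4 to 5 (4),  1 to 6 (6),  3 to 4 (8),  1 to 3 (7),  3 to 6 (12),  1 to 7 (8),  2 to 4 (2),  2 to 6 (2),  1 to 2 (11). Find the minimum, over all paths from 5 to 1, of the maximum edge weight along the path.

Comparing a few candidate routes:
5 - 4 - 2 - 6 - 1: max(4, 2, 2, 6) = 6
5 - 4 - 3 - 1: max(4, 8, 7) = 8
5 - 4 - 2 - 1: max(4, 2, 11) = 11
Smallest bottleneck: 6.

6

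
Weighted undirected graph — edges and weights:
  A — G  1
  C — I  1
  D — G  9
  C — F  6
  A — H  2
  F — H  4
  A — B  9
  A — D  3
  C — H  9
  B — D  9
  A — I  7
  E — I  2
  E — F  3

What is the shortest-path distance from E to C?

Some routes from E to C:
E - F - H - C: 3 + 4 + 9 = 16
E - F - C: 3 + 6 = 9
E - I - C: 2 + 1 = 3
Best route has total 3.

3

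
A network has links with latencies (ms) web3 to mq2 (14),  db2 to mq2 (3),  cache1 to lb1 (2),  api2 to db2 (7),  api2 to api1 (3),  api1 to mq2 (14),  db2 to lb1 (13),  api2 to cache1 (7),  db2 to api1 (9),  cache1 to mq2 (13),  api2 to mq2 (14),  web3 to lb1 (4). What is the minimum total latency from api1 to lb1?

12

Some routes from api1 to lb1:
api1→api2→db2→lb1: 3 + 7 + 13 = 23
api1→api2→cache1→lb1: 3 + 7 + 2 = 12
api1→db2→lb1: 9 + 13 = 22
Shortest: 12 ms.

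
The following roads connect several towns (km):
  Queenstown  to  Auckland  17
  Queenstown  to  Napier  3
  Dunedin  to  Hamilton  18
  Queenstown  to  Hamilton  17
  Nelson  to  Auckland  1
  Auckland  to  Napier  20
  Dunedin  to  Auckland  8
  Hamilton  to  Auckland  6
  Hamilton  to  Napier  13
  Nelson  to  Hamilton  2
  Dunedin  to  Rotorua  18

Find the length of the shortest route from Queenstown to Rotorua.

Some routes from Queenstown to Rotorua:
Queenstown - Auckland - Dunedin - Rotorua: 17 + 8 + 18 = 43
Queenstown - Napier - Hamilton - Auckland - Dunedin - Rotorua: 3 + 13 + 6 + 8 + 18 = 48
Queenstown - Hamilton - Nelson - Auckland - Dunedin - Rotorua: 17 + 2 + 1 + 8 + 18 = 46
Queenstown - Napier - Hamilton - Nelson - Auckland - Dunedin - Rotorua: 3 + 13 + 2 + 1 + 8 + 18 = 45
Best route has total 43 km.

43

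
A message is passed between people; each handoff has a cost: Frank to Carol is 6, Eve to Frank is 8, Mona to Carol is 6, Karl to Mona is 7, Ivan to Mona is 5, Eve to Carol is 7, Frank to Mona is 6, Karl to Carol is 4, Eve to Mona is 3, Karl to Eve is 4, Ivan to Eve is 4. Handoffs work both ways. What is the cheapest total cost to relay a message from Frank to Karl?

Checking several routes:
Frank - Carol - Karl: 6 + 4 = 10
Frank - Mona - Eve - Karl: 6 + 3 + 4 = 13
Frank - Eve - Karl: 8 + 4 = 12
Frank - Mona - Karl: 6 + 7 = 13
The minimum is 10.

10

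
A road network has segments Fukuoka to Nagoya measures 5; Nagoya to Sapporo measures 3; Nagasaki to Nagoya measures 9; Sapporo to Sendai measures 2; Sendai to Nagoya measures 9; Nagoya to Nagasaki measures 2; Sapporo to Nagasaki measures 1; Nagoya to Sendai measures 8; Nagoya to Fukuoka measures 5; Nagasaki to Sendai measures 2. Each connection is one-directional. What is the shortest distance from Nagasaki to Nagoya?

Candidate routes:
Nagasaki - Sendai - Nagoya: 2 + 9 = 11
Nagasaki - Nagoya: 9
Best route has total 9.

9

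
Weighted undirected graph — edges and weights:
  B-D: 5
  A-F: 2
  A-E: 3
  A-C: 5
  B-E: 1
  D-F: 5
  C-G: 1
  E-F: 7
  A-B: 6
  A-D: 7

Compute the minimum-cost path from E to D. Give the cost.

6

Comparing a few candidate routes:
E→A→D: 3 + 7 = 10
E→A→F→D: 3 + 2 + 5 = 10
E→B→A→F→D: 1 + 6 + 2 + 5 = 14
E→B→D: 1 + 5 = 6
E→F→D: 7 + 5 = 12
Best route has total 6.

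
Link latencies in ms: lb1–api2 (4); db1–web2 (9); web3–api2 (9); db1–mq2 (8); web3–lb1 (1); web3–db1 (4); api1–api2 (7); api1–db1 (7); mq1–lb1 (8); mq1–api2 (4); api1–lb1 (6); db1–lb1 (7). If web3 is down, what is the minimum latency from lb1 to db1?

Paths from lb1 to db1 avoiding web3:
lb1 -> api2 -> api1 -> db1: 4 + 7 + 7 = 18
lb1 -> mq1 -> api2 -> api1 -> db1: 8 + 4 + 7 + 7 = 26
lb1 -> api1 -> db1: 6 + 7 = 13
lb1 -> db1: 7
Best route has total 7 ms.

7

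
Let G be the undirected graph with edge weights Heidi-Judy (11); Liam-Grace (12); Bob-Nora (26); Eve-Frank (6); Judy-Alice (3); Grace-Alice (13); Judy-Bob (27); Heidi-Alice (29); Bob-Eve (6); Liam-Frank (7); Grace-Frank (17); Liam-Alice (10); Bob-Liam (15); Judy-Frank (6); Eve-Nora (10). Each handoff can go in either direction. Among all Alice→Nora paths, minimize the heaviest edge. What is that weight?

10

Some routes from Alice to Nora:
Alice -> Liam -> Frank -> Eve -> Nora: max(10, 7, 6, 10) = 10
Alice -> Grace -> Liam -> Frank -> Eve -> Nora: max(13, 12, 7, 6, 10) = 13
Alice -> Grace -> Liam -> Bob -> Eve -> Nora: max(13, 12, 15, 6, 10) = 15
Alice -> Judy -> Frank -> Eve -> Nora: max(3, 6, 6, 10) = 10
Alice -> Liam -> Bob -> Eve -> Nora: max(10, 15, 6, 10) = 15
The minimum achievable maximum is 10.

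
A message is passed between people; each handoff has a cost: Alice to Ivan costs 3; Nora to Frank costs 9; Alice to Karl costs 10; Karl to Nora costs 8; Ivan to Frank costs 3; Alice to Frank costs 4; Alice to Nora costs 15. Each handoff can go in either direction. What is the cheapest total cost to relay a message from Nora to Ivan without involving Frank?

18

Candidate routes:
Nora→Alice→Ivan: 15 + 3 = 18
Nora→Karl→Alice→Ivan: 8 + 10 + 3 = 21
Best route has total 18.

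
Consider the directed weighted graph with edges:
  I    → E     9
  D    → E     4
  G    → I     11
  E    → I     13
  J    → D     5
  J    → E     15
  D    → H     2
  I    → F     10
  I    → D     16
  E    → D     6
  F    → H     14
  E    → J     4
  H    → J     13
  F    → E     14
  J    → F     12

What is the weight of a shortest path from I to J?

13

Comparing a few candidate routes:
I - D - E - J: 16 + 4 + 4 = 24
I - E - J: 9 + 4 = 13
I - E - D - H - J: 9 + 6 + 2 + 13 = 30
I - F - E - J: 10 + 14 + 4 = 28
The minimum is 13.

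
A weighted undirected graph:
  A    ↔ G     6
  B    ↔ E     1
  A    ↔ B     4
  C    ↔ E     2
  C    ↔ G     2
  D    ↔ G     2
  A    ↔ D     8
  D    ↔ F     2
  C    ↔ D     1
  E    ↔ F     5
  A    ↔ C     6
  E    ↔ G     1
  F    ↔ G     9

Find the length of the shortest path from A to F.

Some routes from A to F:
A→G→D→F: 6 + 2 + 2 = 10
A→B→E→G→D→F: 4 + 1 + 1 + 2 + 2 = 10
A→D→F: 8 + 2 = 10
A→B→E→C→D→F: 4 + 1 + 2 + 1 + 2 = 10
A→C→D→F: 6 + 1 + 2 = 9
A→B→E→F: 4 + 1 + 5 = 10
Best route has total 9.

9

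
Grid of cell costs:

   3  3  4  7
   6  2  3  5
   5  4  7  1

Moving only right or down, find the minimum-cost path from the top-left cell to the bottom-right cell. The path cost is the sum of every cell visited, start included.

Cheapest: r0c0 → r0c1 → r1c1 → r1c2 → r1c3 → r2c3
  3 + 3 + 2 + 3 + 5 + 1 = 17
For comparison, the top-then-right route costs 23.

17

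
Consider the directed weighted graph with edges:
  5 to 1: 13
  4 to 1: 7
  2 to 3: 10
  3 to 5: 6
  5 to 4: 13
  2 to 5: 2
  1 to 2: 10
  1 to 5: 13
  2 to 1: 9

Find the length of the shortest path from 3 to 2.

Candidate routes:
3 → 5 → 4 → 1 → 2: 6 + 13 + 7 + 10 = 36
3 → 5 → 1 → 2: 6 + 13 + 10 = 29
The minimum is 29.

29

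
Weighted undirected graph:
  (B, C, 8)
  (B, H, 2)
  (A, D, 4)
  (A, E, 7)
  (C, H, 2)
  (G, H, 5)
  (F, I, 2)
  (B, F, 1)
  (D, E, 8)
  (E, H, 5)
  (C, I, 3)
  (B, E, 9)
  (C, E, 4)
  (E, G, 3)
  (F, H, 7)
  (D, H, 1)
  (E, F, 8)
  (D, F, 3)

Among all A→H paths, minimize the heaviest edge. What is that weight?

4

Comparing a few candidate routes:
A→D→H: max(4, 1) = 4
A→D→F→I→C→H: max(4, 3, 2, 3, 2) = 4
A→D→F→B→H: max(4, 3, 1, 2) = 4
Smallest bottleneck: 4.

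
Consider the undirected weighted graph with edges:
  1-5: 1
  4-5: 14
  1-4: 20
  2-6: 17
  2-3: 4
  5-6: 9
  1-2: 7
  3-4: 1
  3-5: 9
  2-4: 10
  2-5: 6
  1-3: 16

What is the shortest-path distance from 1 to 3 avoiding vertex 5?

Some routes from 1 to 3 avoiding 5:
1-2-3: 7 + 4 = 11
1-3: 16
1-2-4-3: 7 + 10 + 1 = 18
Best route has total 11.

11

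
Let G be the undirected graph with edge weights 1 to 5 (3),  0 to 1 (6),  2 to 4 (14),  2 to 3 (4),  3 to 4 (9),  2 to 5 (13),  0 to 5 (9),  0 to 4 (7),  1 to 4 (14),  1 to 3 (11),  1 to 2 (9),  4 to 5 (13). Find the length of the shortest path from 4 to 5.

13

Some routes from 4 to 5:
4 -> 0 -> 1 -> 5: 7 + 6 + 3 = 16
4 -> 0 -> 5: 7 + 9 = 16
4 -> 5: 13
Best route has total 13.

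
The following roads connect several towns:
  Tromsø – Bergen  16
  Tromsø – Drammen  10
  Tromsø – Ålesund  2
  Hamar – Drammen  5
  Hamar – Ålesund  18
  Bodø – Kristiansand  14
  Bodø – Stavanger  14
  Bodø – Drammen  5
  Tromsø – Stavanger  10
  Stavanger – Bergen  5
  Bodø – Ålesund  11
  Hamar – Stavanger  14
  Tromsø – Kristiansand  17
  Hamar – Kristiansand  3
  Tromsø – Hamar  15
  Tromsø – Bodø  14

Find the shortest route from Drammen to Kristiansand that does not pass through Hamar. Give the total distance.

19

Checking several routes:
Drammen → Tromsø → Kristiansand: 10 + 17 = 27
Drammen → Bodø → Kristiansand: 5 + 14 = 19
Drammen → Bodø → Ålesund → Tromsø → Kristiansand: 5 + 11 + 2 + 17 = 35
Best route has total 19.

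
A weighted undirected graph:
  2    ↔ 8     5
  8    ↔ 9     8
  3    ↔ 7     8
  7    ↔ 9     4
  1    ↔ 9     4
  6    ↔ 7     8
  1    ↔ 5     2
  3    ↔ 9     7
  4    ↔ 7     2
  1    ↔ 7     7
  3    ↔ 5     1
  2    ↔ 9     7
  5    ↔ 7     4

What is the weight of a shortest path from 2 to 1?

11

Some routes from 2 to 1:
2 → 9 → 1: 7 + 4 = 11
2 → 9 → 7 → 5 → 1: 7 + 4 + 4 + 2 = 17
2 → 9 → 7 → 1: 7 + 4 + 7 = 18
2 → 8 → 9 → 1: 5 + 8 + 4 = 17
2 → 9 → 3 → 5 → 1: 7 + 7 + 1 + 2 = 17
Best route has total 11.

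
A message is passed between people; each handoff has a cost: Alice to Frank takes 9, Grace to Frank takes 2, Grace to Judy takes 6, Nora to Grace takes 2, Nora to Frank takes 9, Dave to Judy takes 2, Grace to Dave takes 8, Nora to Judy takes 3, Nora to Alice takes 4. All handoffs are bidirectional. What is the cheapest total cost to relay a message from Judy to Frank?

7

Some routes from Judy to Frank:
Judy→Dave→Grace→Frank: 2 + 8 + 2 = 12
Judy→Nora→Grace→Frank: 3 + 2 + 2 = 7
Judy→Nora→Alice→Frank: 3 + 4 + 9 = 16
Judy→Grace→Frank: 6 + 2 = 8
Judy→Nora→Frank: 3 + 9 = 12
The minimum is 7.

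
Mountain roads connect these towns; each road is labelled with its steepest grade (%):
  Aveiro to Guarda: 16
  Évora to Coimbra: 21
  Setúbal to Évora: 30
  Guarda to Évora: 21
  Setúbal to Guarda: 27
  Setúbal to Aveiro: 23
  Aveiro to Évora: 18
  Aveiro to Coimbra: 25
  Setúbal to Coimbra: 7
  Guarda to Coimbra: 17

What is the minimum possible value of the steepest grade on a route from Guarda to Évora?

18

A few of the Guarda→Évora routes:
Guarda-Aveiro-Évora: max(16, 18) = 18
Guarda-Aveiro-Setúbal-Coimbra-Évora: max(16, 23, 7, 21) = 23
Guarda-Évora: max(21) = 21
Guarda-Coimbra-Évora: max(17, 21) = 21
The minimum achievable maximum is 18%.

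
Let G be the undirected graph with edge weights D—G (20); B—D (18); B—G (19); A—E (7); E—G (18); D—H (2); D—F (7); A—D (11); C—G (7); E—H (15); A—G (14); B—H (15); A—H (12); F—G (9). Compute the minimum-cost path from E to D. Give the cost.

Comparing a few candidate routes:
E -> A -> H -> D: 7 + 12 + 2 = 21
E -> G -> F -> D: 18 + 9 + 7 = 34
E -> A -> G -> F -> D: 7 + 14 + 9 + 7 = 37
E -> H -> D: 15 + 2 = 17
E -> G -> D: 18 + 20 = 38
E -> A -> D: 7 + 11 = 18
Shortest: 17.

17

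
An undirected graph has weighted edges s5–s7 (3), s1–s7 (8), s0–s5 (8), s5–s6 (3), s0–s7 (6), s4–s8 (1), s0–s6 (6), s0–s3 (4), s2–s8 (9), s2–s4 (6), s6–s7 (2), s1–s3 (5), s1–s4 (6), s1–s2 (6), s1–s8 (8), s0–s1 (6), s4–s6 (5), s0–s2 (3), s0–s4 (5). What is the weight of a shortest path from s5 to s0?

Comparing a few candidate routes:
s5 - s6 - s0: 3 + 6 = 9
s5 - s6 - s7 - s0: 3 + 2 + 6 = 11
s5 - s0: 8
s5 - s7 - s0: 3 + 6 = 9
Best route has total 8.

8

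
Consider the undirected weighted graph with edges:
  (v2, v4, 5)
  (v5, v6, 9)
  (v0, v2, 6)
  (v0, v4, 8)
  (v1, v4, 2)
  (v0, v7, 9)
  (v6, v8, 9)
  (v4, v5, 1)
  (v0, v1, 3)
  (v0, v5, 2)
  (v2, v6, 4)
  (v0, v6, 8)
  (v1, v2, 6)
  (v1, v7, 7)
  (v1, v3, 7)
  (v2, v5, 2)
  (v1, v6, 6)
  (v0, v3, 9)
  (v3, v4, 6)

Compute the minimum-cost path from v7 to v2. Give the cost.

12

A few of the v7→v2 routes:
v7-v1-v0-v5-v2: 7 + 3 + 2 + 2 = 14
v7-v1-v4-v5-v2: 7 + 2 + 1 + 2 = 12
v7-v0-v5-v2: 9 + 2 + 2 = 13
v7-v1-v2: 7 + 6 = 13
The minimum is 12.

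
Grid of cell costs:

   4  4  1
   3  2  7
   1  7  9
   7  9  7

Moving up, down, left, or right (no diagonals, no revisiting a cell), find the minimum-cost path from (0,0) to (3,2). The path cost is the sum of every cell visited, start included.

One optimal route is r0c0 → r1c0 → r2c0 → r2c1 → r2c2 → r3c2.
Its cost is 4 + 3 + 1 + 7 + 9 + 7 = 31.

31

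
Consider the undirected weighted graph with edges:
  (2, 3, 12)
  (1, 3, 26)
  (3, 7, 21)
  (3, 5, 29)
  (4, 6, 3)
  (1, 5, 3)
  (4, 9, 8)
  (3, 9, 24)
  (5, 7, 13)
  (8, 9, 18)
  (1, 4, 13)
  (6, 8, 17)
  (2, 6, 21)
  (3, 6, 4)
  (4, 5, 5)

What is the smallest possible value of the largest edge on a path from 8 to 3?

17

Comparing a few candidate routes:
8-9-4-1-5-7-3: max(18, 8, 13, 3, 13, 21) = 21
8-9-4-6-3: max(18, 8, 3, 4) = 18
8-6-3: max(17, 4) = 17
8-9-4-5-7-3: max(18, 8, 5, 13, 21) = 21
8-9-4-6-2-3: max(18, 8, 3, 21, 12) = 21
Smallest bottleneck: 17.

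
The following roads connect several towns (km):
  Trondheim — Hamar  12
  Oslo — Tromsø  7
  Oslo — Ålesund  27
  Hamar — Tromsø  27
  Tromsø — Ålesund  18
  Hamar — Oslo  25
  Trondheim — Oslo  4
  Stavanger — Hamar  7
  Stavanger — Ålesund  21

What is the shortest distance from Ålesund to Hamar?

Some routes from Ålesund to Hamar:
Ålesund - Stavanger - Hamar: 21 + 7 = 28
Ålesund - Tromsø - Oslo - Trondheim - Hamar: 18 + 7 + 4 + 12 = 41
Ålesund - Tromsø - Oslo - Hamar: 18 + 7 + 25 = 50
Ålesund - Tromsø - Hamar: 18 + 27 = 45
Ålesund - Oslo - Trondheim - Hamar: 27 + 4 + 12 = 43
Best route has total 28 km.

28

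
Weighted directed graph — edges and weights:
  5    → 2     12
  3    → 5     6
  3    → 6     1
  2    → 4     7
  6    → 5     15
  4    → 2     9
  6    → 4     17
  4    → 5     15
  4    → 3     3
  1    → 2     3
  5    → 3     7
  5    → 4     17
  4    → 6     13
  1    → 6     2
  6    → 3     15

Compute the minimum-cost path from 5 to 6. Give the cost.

Routes from 5 to 6:
5 -> 2 -> 4 -> 6: 12 + 7 + 13 = 32
5 -> 4 -> 3 -> 6: 17 + 3 + 1 = 21
5 -> 4 -> 6: 17 + 13 = 30
5 -> 2 -> 4 -> 3 -> 6: 12 + 7 + 3 + 1 = 23
5 -> 3 -> 6: 7 + 1 = 8
Shortest: 8.

8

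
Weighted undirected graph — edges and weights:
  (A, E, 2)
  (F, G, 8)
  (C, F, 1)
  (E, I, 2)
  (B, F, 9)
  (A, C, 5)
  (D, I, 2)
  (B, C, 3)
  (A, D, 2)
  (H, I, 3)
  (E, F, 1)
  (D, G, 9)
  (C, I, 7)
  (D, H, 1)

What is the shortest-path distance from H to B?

Some routes from H to B:
H-I-E-F-C-B: 3 + 2 + 1 + 1 + 3 = 10
H-D-I-E-F-C-B: 1 + 2 + 2 + 1 + 1 + 3 = 10
H-D-A-C-B: 1 + 2 + 5 + 3 = 11
H-D-A-E-F-C-B: 1 + 2 + 2 + 1 + 1 + 3 = 10
Best route has total 10.

10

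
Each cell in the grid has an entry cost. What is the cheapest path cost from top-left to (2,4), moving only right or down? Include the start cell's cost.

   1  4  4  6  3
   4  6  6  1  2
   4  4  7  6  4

Take (0,0) → (0,1) → (0,2) → (0,3) → (1,3) → (1,4) → (2,4) for a total of 1 + 4 + 4 + 6 + 1 + 2 + 4 = 22.
(Top row then right column would cost 24.)

22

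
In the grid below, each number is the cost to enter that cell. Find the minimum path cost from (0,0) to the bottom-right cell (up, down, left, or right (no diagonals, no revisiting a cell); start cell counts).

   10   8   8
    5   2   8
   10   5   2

24

Cheapest: r0c0→r1c0→r1c1→r2c1→r2c2
  10 + 5 + 2 + 5 + 2 = 24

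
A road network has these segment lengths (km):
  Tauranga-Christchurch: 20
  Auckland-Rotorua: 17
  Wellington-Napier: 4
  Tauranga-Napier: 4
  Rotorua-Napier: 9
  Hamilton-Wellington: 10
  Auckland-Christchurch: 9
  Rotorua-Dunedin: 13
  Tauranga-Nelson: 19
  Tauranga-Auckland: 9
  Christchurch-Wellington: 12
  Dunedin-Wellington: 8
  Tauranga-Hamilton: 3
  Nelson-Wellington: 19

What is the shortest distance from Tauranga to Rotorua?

A few of the Tauranga→Rotorua routes:
Tauranga-Auckland-Rotorua: 9 + 17 = 26
Tauranga-Napier-Wellington-Dunedin-Rotorua: 4 + 4 + 8 + 13 = 29
Tauranga-Napier-Rotorua: 4 + 9 = 13
Tauranga-Hamilton-Wellington-Napier-Rotorua: 3 + 10 + 4 + 9 = 26
Best route has total 13 km.

13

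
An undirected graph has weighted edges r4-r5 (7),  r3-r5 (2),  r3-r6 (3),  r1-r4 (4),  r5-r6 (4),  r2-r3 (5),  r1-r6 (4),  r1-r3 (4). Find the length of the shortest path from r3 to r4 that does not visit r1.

9

Paths from r3 to r4 avoiding r1:
r3 - r6 - r5 - r4: 3 + 4 + 7 = 14
r3 - r5 - r4: 2 + 7 = 9
Shortest: 9.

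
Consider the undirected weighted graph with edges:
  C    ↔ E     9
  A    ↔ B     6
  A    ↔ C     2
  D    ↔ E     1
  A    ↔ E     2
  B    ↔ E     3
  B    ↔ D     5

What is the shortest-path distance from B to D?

4

Routes from B to D:
B→A→C→E→D: 6 + 2 + 9 + 1 = 18
B→E→D: 3 + 1 = 4
B→D: 5
B→A→E→D: 6 + 2 + 1 = 9
Best route has total 4.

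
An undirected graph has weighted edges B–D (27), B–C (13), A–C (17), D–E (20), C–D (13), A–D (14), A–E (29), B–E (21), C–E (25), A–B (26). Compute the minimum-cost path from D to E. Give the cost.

Some routes from D to E:
D → C → E: 13 + 25 = 38
D → E: 20
D → A → E: 14 + 29 = 43
Shortest: 20.

20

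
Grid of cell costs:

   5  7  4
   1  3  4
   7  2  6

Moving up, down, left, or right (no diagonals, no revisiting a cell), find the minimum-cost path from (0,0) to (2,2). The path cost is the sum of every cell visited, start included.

One optimal route is [0,0]→[1,0]→[1,1]→[2,1]→[2,2].
Its cost is 5 + 1 + 3 + 2 + 6 = 17.

17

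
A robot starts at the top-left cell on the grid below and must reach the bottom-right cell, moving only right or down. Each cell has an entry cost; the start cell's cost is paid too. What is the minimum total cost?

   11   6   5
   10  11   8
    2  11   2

32

Best path: (0,0) → (0,1) → (0,2) → (1,2) → (2,2)
Cost: 11 + 6 + 5 + 8 + 2 = 32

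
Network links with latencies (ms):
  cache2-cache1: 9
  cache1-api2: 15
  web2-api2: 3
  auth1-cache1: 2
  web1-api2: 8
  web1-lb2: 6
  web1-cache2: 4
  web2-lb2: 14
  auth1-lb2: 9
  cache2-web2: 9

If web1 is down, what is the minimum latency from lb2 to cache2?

20

Candidate routes:
lb2→web2→api2→cache1→cache2: 14 + 3 + 15 + 9 = 41
lb2→auth1→cache1→cache2: 9 + 2 + 9 = 20
lb2→auth1→cache1→api2→web2→cache2: 9 + 2 + 15 + 3 + 9 = 38
lb2→web2→cache2: 14 + 9 = 23
The minimum is 20 ms.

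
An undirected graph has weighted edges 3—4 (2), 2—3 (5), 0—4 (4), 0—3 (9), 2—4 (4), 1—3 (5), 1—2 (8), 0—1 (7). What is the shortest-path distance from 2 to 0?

Checking several routes:
2→1→0: 8 + 7 = 15
2→4→3→0: 4 + 2 + 9 = 15
2→4→0: 4 + 4 = 8
2→3→0: 5 + 9 = 14
2→3→4→0: 5 + 2 + 4 = 11
Best route has total 8.

8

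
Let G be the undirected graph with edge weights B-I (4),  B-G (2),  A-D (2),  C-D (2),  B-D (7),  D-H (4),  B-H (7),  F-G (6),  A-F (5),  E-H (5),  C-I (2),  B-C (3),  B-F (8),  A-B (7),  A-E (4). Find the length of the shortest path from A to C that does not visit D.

Some routes from A to C avoiding D:
A -> F -> B -> C: 5 + 8 + 3 = 16
A -> B -> I -> C: 7 + 4 + 2 = 13
A -> B -> C: 7 + 3 = 10
A -> F -> G -> B -> C: 5 + 6 + 2 + 3 = 16
The minimum is 10.

10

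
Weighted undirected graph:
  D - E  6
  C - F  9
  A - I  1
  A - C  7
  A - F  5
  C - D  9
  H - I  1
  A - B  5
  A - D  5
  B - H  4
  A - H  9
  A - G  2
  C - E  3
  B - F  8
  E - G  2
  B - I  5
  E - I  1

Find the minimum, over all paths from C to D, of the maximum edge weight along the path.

5

Some routes from C to D:
C-E-I-B-A-D: max(3, 1, 5, 5, 5) = 5
C-E-I-H-B-A-D: max(3, 1, 1, 4, 5, 5) = 5
C-E-I-A-D: max(3, 1, 1, 5) = 5
C-E-G-A-D: max(3, 2, 2, 5) = 5
The minimum achievable maximum is 5.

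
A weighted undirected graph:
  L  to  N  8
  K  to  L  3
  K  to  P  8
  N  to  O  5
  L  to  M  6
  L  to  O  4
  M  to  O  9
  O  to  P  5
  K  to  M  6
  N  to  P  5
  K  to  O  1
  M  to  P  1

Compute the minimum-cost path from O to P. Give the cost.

5

Some routes from O to P:
O - K - P: 1 + 8 = 9
O - N - P: 5 + 5 = 10
O - M - P: 9 + 1 = 10
O - K - L - M - P: 1 + 3 + 6 + 1 = 11
O - P: 5
O - K - M - P: 1 + 6 + 1 = 8
Best route has total 5.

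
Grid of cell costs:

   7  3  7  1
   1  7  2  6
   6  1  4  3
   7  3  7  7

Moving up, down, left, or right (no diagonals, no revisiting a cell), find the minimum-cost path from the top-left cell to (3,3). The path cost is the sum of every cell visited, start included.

29

Path (0,0)→(1,0)→(2,0)→(2,1)→(2,2)→(2,3)→(3,3): 7 + 1 + 6 + 1 + 4 + 3 + 7 = 29.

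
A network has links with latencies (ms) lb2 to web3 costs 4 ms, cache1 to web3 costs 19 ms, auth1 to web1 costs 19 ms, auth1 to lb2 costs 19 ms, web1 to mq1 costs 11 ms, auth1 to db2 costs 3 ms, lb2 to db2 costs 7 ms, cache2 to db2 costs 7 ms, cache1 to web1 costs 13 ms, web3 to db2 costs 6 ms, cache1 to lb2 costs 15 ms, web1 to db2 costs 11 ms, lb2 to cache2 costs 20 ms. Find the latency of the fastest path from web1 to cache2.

Some routes from web1 to cache2:
web1 - cache1 - lb2 - db2 - cache2: 13 + 15 + 7 + 7 = 42
web1 - db2 - web3 - lb2 - cache2: 11 + 6 + 4 + 20 = 41
web1 - db2 - cache2: 11 + 7 = 18
web1 - db2 - lb2 - cache2: 11 + 7 + 20 = 38
web1 - auth1 - db2 - cache2: 19 + 3 + 7 = 29
Best route has total 18 ms.

18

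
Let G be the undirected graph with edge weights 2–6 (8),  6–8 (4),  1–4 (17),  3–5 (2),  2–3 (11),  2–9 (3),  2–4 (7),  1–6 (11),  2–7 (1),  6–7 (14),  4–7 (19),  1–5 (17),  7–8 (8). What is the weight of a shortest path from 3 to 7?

12

Some routes from 3 to 7:
3→2→7: 11 + 1 = 12
3→2→6→7: 11 + 8 + 14 = 33
3→2→6→8→7: 11 + 8 + 4 + 8 = 31
Best route has total 12.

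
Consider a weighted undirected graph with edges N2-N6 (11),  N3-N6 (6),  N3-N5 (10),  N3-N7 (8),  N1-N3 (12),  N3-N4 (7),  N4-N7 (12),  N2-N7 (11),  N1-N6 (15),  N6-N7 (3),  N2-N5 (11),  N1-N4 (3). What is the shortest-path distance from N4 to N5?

Some routes from N4 to N5:
N4 - N7 - N3 - N5: 12 + 8 + 10 = 30
N4 - N3 - N5: 7 + 10 = 17
N4 - N1 - N3 - N5: 3 + 12 + 10 = 25
The minimum is 17.

17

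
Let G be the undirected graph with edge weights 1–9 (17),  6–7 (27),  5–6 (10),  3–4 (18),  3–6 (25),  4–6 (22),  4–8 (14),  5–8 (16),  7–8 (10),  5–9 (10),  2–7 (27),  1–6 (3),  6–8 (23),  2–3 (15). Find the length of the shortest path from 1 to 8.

26

Checking several routes:
1 → 6 → 5 → 8: 3 + 10 + 16 = 29
1 → 9 → 5 → 8: 17 + 10 + 16 = 43
1 → 6 → 4 → 8: 3 + 22 + 14 = 39
1 → 6 → 7 → 8: 3 + 27 + 10 = 40
1 → 6 → 8: 3 + 23 = 26
Best route has total 26.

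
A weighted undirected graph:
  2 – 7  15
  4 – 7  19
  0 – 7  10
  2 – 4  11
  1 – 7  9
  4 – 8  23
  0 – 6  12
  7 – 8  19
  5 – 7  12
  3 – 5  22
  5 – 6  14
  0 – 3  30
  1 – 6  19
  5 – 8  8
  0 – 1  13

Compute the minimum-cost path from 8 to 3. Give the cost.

30

Comparing a few candidate routes:
8-7-5-3: 19 + 12 + 22 = 53
8-5-3: 8 + 22 = 30
8-7-0-3: 19 + 10 + 30 = 59
Shortest: 30.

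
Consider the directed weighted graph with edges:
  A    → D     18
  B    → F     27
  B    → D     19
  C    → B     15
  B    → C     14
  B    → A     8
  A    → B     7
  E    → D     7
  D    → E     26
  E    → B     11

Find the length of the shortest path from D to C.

51

Paths from D to C:
D -> E -> B -> C: 26 + 11 + 14 = 51
Shortest: 51.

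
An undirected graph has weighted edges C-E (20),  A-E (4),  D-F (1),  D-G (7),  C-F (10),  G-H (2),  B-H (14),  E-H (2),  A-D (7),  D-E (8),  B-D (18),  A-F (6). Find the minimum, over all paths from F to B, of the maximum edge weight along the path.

14

Some routes from F to B:
F-A-E-D-G-H-B: max(6, 4, 8, 7, 2, 14) = 14
F-D-G-H-B: max(1, 7, 2, 14) = 14
F-D-A-E-H-B: max(1, 7, 4, 2, 14) = 14
F-D-E-H-B: max(1, 8, 2, 14) = 14
The minimum achievable maximum is 14.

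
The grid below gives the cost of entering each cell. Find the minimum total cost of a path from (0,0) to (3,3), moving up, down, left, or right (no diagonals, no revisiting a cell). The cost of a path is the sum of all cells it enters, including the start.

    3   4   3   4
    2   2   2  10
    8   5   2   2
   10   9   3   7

Take [0,0] -> [1,0] -> [1,1] -> [1,2] -> [2,2] -> [2,3] -> [3,3] for a total of 3 + 2 + 2 + 2 + 2 + 2 + 7 = 20.

20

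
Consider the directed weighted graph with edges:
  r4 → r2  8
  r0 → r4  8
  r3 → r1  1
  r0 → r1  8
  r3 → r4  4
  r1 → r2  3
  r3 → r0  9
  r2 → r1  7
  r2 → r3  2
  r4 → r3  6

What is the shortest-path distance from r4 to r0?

15

Candidate routes:
r4 -> r3 -> r0: 6 + 9 = 15
r4 -> r2 -> r3 -> r0: 8 + 2 + 9 = 19
The minimum is 15.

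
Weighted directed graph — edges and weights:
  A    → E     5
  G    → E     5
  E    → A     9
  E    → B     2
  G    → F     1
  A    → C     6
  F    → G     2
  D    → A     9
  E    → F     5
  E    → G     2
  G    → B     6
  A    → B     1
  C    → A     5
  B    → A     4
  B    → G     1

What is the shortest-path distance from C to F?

8

Routes from C to F:
C → A → B → G → E → F: 5 + 1 + 1 + 5 + 5 = 17
C → A → E → F: 5 + 5 + 5 = 15
C → A → B → G → F: 5 + 1 + 1 + 1 = 8
C → A → E → G → F: 5 + 5 + 2 + 1 = 13
C → A → E → B → G → F: 5 + 5 + 2 + 1 + 1 = 14
Best route has total 8.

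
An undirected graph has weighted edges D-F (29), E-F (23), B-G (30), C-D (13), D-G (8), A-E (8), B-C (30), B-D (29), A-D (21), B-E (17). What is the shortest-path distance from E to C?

42

Comparing a few candidate routes:
E - A - D - C: 8 + 21 + 13 = 42
E - B - D - C: 17 + 29 + 13 = 59
E - B - C: 17 + 30 = 47
Best route has total 42.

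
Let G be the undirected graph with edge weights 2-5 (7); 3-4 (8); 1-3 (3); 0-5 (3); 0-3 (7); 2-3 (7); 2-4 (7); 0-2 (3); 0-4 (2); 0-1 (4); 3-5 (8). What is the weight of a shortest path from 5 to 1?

7

A few of the 5→1 routes:
5→3→1: 8 + 3 = 11
5→2→0→1: 7 + 3 + 4 = 14
5→0→2→3→1: 3 + 3 + 7 + 3 = 16
5→0→1: 3 + 4 = 7
5→0→3→1: 3 + 7 + 3 = 13
5→0→4→3→1: 3 + 2 + 8 + 3 = 16
Shortest: 7.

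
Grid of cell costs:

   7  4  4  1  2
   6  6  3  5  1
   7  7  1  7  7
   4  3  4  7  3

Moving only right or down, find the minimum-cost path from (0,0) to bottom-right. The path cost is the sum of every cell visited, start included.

Path [0,0] -> [0,1] -> [0,2] -> [0,3] -> [0,4] -> [1,4] -> [2,4] -> [3,4]: 7 + 4 + 4 + 1 + 2 + 1 + 7 + 3 = 29.

29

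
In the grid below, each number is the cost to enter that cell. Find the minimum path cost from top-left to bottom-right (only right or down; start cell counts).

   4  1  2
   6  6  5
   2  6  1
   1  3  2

15

Best path: [0,0]→[0,1]→[0,2]→[1,2]→[2,2]→[3,2]
Cost: 4 + 1 + 2 + 5 + 1 + 2 = 15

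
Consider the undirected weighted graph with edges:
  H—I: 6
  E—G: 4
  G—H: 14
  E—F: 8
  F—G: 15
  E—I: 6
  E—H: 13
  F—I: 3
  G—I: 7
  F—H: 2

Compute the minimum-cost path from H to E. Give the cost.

Checking several routes:
H -> I -> E: 6 + 6 = 12
H -> F -> I -> E: 2 + 3 + 6 = 11
H -> F -> E: 2 + 8 = 10
Shortest: 10.

10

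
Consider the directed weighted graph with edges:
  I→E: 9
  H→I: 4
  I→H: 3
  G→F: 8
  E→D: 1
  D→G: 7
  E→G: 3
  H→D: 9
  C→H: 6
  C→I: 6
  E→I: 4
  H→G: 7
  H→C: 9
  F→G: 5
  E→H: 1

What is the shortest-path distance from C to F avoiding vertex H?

Candidate routes:
C→I→E→G→F: 6 + 9 + 3 + 8 = 26
C→I→E→D→G→F: 6 + 9 + 1 + 7 + 8 = 31
Shortest: 26.

26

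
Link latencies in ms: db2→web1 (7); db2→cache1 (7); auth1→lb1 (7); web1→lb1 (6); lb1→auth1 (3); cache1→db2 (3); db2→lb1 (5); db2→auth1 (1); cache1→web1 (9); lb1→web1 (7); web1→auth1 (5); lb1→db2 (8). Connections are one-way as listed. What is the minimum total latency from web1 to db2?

Paths from web1 to db2:
web1 → auth1 → lb1 → db2: 5 + 7 + 8 = 20
web1 → lb1 → db2: 6 + 8 = 14
The minimum is 14 ms.

14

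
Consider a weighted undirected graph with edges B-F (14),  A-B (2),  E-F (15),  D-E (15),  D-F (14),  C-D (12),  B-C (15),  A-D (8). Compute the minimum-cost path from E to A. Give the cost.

23

Some routes from E to A:
E - D - A: 15 + 8 = 23
E - D - F - B - A: 15 + 14 + 14 + 2 = 45
E - D - C - B - A: 15 + 12 + 15 + 2 = 44
E - F - D - A: 15 + 14 + 8 = 37
E - F - B - A: 15 + 14 + 2 = 31
Shortest: 23.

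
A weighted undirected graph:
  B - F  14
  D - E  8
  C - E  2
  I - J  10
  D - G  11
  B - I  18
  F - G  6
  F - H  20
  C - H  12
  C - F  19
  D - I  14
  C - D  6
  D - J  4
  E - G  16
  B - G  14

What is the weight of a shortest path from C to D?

Checking several routes:
C -> E -> D: 2 + 8 = 10
C -> D: 6
C -> E -> G -> D: 2 + 16 + 11 = 29
The minimum is 6.

6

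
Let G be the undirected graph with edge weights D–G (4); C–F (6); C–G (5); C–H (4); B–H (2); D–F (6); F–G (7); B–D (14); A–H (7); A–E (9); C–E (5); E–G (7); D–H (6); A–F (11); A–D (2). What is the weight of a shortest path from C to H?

A few of the C→H routes:
C -> H: 4
C -> G -> D -> A -> H: 5 + 4 + 2 + 7 = 18
C -> G -> D -> H: 5 + 4 + 6 = 15
C -> F -> D -> H: 6 + 6 + 6 = 18
Best route has total 4.

4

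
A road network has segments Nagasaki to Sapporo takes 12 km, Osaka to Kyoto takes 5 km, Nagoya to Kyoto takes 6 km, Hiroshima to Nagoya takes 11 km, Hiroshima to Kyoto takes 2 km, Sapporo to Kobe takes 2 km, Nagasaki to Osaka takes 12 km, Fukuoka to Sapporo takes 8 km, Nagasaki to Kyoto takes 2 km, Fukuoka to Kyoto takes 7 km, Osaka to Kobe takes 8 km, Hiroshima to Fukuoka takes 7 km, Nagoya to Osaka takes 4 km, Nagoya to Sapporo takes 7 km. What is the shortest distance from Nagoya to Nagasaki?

Checking several routes:
Nagoya-Osaka-Kyoto-Nagasaki: 4 + 5 + 2 = 11
Nagoya-Osaka-Nagasaki: 4 + 12 = 16
Nagoya-Kyoto-Nagasaki: 6 + 2 = 8
Nagoya-Hiroshima-Kyoto-Nagasaki: 11 + 2 + 2 = 15
Nagoya-Sapporo-Nagasaki: 7 + 12 = 19
Best route has total 8 km.

8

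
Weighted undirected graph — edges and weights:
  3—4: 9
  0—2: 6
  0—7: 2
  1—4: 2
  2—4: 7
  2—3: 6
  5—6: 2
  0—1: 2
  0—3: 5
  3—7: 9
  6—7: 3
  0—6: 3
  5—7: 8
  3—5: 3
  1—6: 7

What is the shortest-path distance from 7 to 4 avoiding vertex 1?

15

Checking several routes:
7 - 0 - 2 - 4: 2 + 6 + 7 = 15
7 - 6 - 5 - 3 - 4: 3 + 2 + 3 + 9 = 17
7 - 0 - 3 - 4: 2 + 5 + 9 = 16
The minimum is 15.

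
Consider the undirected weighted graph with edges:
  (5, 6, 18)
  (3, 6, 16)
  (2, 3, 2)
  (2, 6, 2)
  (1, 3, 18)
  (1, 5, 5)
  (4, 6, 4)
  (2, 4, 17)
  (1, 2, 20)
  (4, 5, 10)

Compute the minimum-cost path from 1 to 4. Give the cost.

Checking several routes:
1-2-6-4: 20 + 2 + 4 = 26
1-5-6-4: 5 + 18 + 4 = 27
1-3-2-6-4: 18 + 2 + 2 + 4 = 26
1-2-4: 20 + 17 = 37
1-3-2-4: 18 + 2 + 17 = 37
1-5-4: 5 + 10 = 15
The minimum is 15.

15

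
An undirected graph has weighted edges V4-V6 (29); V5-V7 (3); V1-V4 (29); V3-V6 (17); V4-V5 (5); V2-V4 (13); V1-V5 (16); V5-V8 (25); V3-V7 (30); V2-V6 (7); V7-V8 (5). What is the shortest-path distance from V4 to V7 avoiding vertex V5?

67

Candidate routes:
V4 - V6 - V3 - V7: 29 + 17 + 30 = 76
V4 - V2 - V6 - V3 - V7: 13 + 7 + 17 + 30 = 67
Best route has total 67.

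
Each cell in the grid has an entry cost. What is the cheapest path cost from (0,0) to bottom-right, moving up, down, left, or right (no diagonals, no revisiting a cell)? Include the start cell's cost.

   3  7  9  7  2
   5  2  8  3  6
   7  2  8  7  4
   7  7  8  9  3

Take (0,0)→(1,0)→(1,1)→(1,2)→(1,3)→(1,4)→(2,4)→(3,4) for a total of 3 + 5 + 2 + 8 + 3 + 6 + 4 + 3 = 34.

34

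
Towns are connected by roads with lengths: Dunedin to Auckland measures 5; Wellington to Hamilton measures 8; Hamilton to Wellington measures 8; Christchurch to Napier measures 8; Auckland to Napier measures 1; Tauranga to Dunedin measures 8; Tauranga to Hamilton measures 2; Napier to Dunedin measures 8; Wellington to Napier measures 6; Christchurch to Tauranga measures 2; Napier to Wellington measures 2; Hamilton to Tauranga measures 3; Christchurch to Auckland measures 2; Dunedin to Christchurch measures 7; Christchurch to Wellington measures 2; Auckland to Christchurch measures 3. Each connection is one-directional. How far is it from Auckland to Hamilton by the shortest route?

7

Some routes from Auckland to Hamilton:
Auckland → Christchurch → Wellington → Hamilton: 3 + 2 + 8 = 13
Auckland → Napier → Wellington → Hamilton: 1 + 2 + 8 = 11
Auckland → Christchurch → Tauranga → Hamilton: 3 + 2 + 2 = 7
Best route has total 7.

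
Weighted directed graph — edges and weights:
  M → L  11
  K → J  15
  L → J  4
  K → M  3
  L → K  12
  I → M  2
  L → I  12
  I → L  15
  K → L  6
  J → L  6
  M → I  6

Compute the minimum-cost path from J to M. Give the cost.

20

Paths from J to M:
J→L→K→M: 6 + 12 + 3 = 21
J→L→I→M: 6 + 12 + 2 = 20
The minimum is 20.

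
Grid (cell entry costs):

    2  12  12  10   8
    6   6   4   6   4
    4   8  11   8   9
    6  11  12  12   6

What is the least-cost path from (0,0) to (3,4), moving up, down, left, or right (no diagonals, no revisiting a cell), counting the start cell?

43

Cheapest: r0c0→r1c0→r1c1→r1c2→r1c3→r1c4→r2c4→r3c4
  2 + 6 + 6 + 4 + 6 + 4 + 9 + 6 = 43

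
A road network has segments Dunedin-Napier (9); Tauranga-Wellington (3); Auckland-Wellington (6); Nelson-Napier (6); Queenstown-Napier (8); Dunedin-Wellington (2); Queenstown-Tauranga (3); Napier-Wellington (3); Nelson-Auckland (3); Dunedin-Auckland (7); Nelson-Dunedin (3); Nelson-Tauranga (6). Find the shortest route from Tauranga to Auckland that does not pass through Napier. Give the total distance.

9

Checking several routes:
Tauranga-Wellington-Dunedin-Nelson-Auckland: 3 + 2 + 3 + 3 = 11
Tauranga-Wellington-Dunedin-Auckland: 3 + 2 + 7 = 12
Tauranga-Nelson-Dunedin-Auckland: 6 + 3 + 7 = 16
Tauranga-Nelson-Auckland: 6 + 3 = 9
Tauranga-Wellington-Auckland: 3 + 6 = 9
Shortest: 9 mi.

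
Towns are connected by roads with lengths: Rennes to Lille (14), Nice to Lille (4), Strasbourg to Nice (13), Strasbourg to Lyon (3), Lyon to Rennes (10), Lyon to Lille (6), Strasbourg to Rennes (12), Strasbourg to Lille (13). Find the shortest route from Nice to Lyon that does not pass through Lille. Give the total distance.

16

Routes from Nice to Lyon avoiding Lille:
Nice-Strasbourg-Rennes-Lyon: 13 + 12 + 10 = 35
Nice-Strasbourg-Lyon: 13 + 3 = 16
Best route has total 16.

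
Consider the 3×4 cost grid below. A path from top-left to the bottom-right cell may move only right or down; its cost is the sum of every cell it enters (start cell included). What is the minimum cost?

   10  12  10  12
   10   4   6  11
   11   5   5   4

Path [0,0] -> [1,0] -> [1,1] -> [2,1] -> [2,2] -> [2,3]: 10 + 10 + 4 + 5 + 5 + 4 = 38.
(Top row then right column would cost 59.)

38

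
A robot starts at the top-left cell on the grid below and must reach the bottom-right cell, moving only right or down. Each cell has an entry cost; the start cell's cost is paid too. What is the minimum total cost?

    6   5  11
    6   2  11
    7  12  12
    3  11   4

37

Best path: (0,0) (1,0) (2,0) (3,0) (3,1) (3,2)
Cost: 6 + 6 + 7 + 3 + 11 + 4 = 37
For comparison, the top-then-right route costs 49.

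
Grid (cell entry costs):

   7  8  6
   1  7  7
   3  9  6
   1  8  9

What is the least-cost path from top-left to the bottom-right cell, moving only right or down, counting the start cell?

29

One optimal route is [0,0] -> [1,0] -> [2,0] -> [3,0] -> [3,1] -> [3,2].
Its cost is 7 + 1 + 3 + 1 + 8 + 9 = 29.
For comparison, the top-then-right route costs 43.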